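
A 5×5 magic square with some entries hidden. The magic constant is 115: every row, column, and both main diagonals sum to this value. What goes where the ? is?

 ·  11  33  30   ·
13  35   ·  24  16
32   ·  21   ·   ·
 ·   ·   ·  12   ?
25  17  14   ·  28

From row 2, 115 − (13 + 35 + 24 + 16) gives (2,3) = 27.
Row 5 needs 115; the known cells sum to 84, so (5,4) = 31.
Column 3 must total 115; the given cells sum to 95, so (4,3) = 20.
Using column 4: 30 + 24 + 12 + 31 + ? → (3,4) = 115 − 97 = 18.
Using main diagonal: 35 + 21 + 12 + 28 + ? → (1,1) = 115 − 96 = 19.
Row 1: 19 + 11 + 33 + 30 + ? = 115, so (1,5) = 22.
The remaining cell in column 1 is (4,1) = 115 − 89 = 26.
Anti-diagonal needs 115; the known cells sum to 92, so (4,2) = 23.
Row 4 needs 115; the known cells sum to 81, so (4,5) = 34.

34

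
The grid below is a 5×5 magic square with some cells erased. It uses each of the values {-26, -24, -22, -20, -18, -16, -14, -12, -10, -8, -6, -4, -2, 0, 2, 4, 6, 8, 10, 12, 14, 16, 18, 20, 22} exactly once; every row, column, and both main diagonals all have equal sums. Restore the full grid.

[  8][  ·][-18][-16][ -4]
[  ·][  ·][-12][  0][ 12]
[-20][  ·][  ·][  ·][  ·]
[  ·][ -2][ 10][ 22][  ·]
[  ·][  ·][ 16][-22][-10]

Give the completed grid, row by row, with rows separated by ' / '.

8 20 -18 -16 -4 / 14 -24 -12 0 12 / -20 -8 -6 6 18 / -14 -2 10 22 -26 / 2 4 16 -22 -10

The 25 entries sum to -50, so each line sums to -50/5 = -10.
Row 1 must total -10; the given cells sum to -30, so (1,2) = 20.
Column 3 must total -10; the given cells sum to -4, so (3,3) = -6.
The remaining cell in column 4 is (3,4) = -10 − (-16) = 6.
From main diagonal, -10 − (8 + (-6) + 22 + (-10)) gives (2,2) = -24.
Anti-diagonal: -4 + 0 + (-6) + (-2) + ? = -10, so (5,1) = 2.
The remaining cell in row 2 is (2,1) = -10 − (-24) = 14.
Using row 5: 2 + 16 + (-22) + (-10) + ? → (5,2) = -10 − (-14) = 4.
The remaining cell in column 1 is (4,1) = -10 − 4 = -14.
The remaining cell in column 2 is (3,2) = -10 − (-2) = -8.
Row 3: -20 + (-8) + (-6) + 6 + ? = -10, so (3,5) = 18.
From row 4, -10 − (-14 + (-2) + 10 + 22) gives (4,5) = -26.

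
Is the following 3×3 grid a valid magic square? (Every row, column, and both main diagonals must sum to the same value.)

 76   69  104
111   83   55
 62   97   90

Yes

Row 1: 76 + 69 + 104 = 249.
Row 2: 111 + 83 + 55 = 249.
Row 3: 62 + 97 + 90 = 249.
Column 1: 76 + 111 + 62 = 249.
Column 2: 69 + 83 + 97 = 249.
Column 3: 104 + 55 + 90 = 249.
Main diagonal: 76 + 83 + 90 = 249.
Anti-diagonal: 104 + 83 + 62 = 249.
All lines sum to 249.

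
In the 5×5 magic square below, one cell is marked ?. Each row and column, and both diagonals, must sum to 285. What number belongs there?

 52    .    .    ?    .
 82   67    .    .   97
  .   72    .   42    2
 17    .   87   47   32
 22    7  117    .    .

107

From row 4, 285 − (17 + 87 + 47 + 32) gives (4,2) = 102.
Using column 1: 52 + 82 + 17 + 22 + ? → (3,1) = 285 − 173 = 112.
Column 2: 67 + 72 + 102 + 7 + ? = 285, so (1,2) = 37.
Row 3: 112 + 72 + 42 + 2 + ? = 285, so (3,3) = 57.
From main diagonal, 285 − (52 + 67 + 57 + 47) gives (5,5) = 62.
Using row 5: 22 + 7 + 117 + 62 + ? → (5,4) = 285 − 208 = 77.
Column 5: 97 + 2 + 32 + 62 + ? = 285, so (1,5) = 92.
Anti-diagonal: 92 + 57 + 102 + 22 + ? = 285, so (2,4) = 12.
Row 2: 82 + 67 + 12 + 97 + ? = 285, so (2,3) = 27.
Column 3 must total 285; the given cells sum to 288, so (1,3) = -3.
Column 4 needs 285; the known cells sum to 178, so (1,4) = 107.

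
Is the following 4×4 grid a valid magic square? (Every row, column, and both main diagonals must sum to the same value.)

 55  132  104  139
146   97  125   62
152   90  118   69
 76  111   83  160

Row 1: 55 + 132 + 104 + 139 = 430.
Row 2: 146 + 97 + 125 + 62 = 430.
Row 3: 152 + 90 + 118 + 69 = 429.
Row 4: 76 + 111 + 83 + 160 = 430.
Column 1: 55 + 146 + 152 + 76 = 429.
Column 2: 132 + 97 + 90 + 111 = 430.
Column 3: 104 + 125 + 118 + 83 = 430.
Column 4: 139 + 62 + 69 + 160 = 430.
Main diagonal: 55 + 97 + 118 + 160 = 430.
Anti-diagonal: 139 + 125 + 90 + 76 = 430.

No — column 1 sums to 429 but row 4 sums to 430.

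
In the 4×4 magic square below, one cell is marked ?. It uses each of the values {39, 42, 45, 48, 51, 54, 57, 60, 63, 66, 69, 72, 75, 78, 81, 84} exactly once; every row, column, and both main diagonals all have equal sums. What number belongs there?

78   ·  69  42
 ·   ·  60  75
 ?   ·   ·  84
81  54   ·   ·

48

The 16 entries sum to 984, so each line sums to 984/4 = 246.
Using row 1: 78 + 69 + 42 + ? → (1,2) = 246 − 189 = 57.
Column 4 needs 246; the known cells sum to 201, so (4,4) = 45.
Anti-diagonal needs 246; the known cells sum to 183, so (3,2) = 63.
Row 4 needs 246; the known cells sum to 180, so (4,3) = 66.
The remaining cell in column 2 is (2,2) = 246 − 174 = 72.
Column 3 must total 246; the given cells sum to 195, so (3,3) = 51.
From row 2, 246 − (72 + 60 + 75) gives (2,1) = 39.
The remaining cell in row 3 is (3,1) = 246 − 198 = 48.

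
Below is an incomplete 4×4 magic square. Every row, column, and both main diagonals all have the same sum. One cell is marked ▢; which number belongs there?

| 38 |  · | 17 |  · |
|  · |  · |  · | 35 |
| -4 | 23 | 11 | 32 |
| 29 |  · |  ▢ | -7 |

26

Row 3 is complete and sums to 62; that is the magic constant.
Using column 1: 38 + (-4) + 29 + ? → (2,1) = 62 − 63 = -1.
The remaining cell in column 4 is (1,4) = 62 − 60 = 2.
The remaining cell in main diagonal is (2,2) = 62 − 42 = 20.
Using anti-diagonal: 2 + 23 + 29 + ? → (2,3) = 62 − 54 = 8.
The remaining cell in row 1 is (1,2) = 62 − 57 = 5.
From column 2, 62 − (5 + 20 + 23) gives (4,2) = 14.
Column 3 must total 62; the given cells sum to 36, so (4,3) = 26.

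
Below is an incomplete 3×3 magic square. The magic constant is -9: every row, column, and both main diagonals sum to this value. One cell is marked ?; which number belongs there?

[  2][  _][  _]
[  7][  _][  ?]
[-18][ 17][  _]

The remaining cell in row 3 is (3,3) = -9 − (-1) = -8.
Using main diagonal: 2 + (-8) + ? → (2,2) = -9 − (-6) = -3.
Anti-diagonal must total -9; the given cells sum to -21, so (1,3) = 12.
Using row 1: 2 + 12 + ? → (1,2) = -9 − 14 = -23.
From row 2, -9 − (7 + (-3)) gives (2,3) = -13.

-13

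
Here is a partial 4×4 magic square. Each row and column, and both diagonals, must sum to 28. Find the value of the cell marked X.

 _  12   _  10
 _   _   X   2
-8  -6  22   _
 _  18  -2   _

8

Row 3 needs 28; the known cells sum to 8, so (3,4) = 20.
Column 2: 12 + (-6) + 18 + ? = 28, so (2,2) = 4.
Column 4: 10 + 2 + 20 + ? = 28, so (4,4) = -4.
Main diagonal needs 28; the known cells sum to 22, so (1,1) = 6.
Row 1 needs 28; the known cells sum to 28, so (1,3) = 0.
Using row 4: 18 + (-2) + (-4) + ? → (4,1) = 28 − 12 = 16.
The remaining cell in column 1 is (2,1) = 28 − 14 = 14.
Column 3: 0 + 22 + (-2) + ? = 28, so (2,3) = 8.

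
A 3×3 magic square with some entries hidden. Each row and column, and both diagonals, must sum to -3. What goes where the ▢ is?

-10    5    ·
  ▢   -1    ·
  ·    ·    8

From row 1, -3 − (-10 + 5) gives (1,3) = 2.
Using column 2: 5 + (-1) + ? → (3,2) = -3 − 4 = -7.
Column 3 must total -3; the given cells sum to 10, so (2,3) = -13.
Anti-diagonal: 2 + (-1) + ? = -3, so (3,1) = -4.
Row 2 needs -3; the known cells sum to -14, so (2,1) = 11.

11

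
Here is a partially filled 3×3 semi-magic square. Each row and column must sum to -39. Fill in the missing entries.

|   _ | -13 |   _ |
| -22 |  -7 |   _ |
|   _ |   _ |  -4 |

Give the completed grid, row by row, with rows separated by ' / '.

Row 2 needs -39; the known cells sum to -29, so (2,3) = -10.
Column 2 must total -39; the given cells sum to -20, so (3,2) = -19.
From column 3, -39 − (-10 + (-4)) gives (1,3) = -25.
From row 1, -39 − (-13 + (-25)) gives (1,1) = -1.
Row 3 must total -39; the given cells sum to -23, so (3,1) = -16.

-1 -13 -25 / -22 -7 -10 / -16 -19 -4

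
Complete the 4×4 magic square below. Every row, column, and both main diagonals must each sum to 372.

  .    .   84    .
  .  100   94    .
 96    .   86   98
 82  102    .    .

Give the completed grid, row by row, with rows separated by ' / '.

106 78 84 104 / 88 100 94 90 / 96 92 86 98 / 82 102 108 80

From row 3, 372 − (96 + 86 + 98) gives (3,2) = 92.
Using column 2: 100 + 92 + 102 + ? → (1,2) = 372 − 294 = 78.
Using column 3: 84 + 94 + 86 + ? → (4,3) = 372 − 264 = 108.
Anti-diagonal must total 372; the given cells sum to 268, so (1,4) = 104.
The remaining cell in row 1 is (1,1) = 372 − 266 = 106.
Row 4 needs 372; the known cells sum to 292, so (4,4) = 80.
From column 1, 372 − (106 + 96 + 82) gives (2,1) = 88.
From column 4, 372 − (104 + 98 + 80) gives (2,4) = 90.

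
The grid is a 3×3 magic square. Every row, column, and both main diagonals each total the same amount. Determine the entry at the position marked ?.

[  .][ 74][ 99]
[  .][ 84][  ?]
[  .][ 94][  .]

Column 2 is complete and sums to 252; that is the magic constant.
From row 1, 252 − (74 + 99) gives (1,1) = 79.
From main diagonal, 252 − (79 + 84) gives (3,3) = 89.
Anti-diagonal must total 252; the given cells sum to 183, so (3,1) = 69.
Using column 1: 79 + 69 + ? → (2,1) = 252 − 148 = 104.
Using column 3: 99 + 89 + ? → (2,3) = 252 − 188 = 64.

64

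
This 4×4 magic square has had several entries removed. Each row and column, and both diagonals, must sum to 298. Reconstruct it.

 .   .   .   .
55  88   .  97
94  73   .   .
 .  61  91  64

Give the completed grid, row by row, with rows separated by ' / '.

67 76 70 85 / 55 88 58 97 / 94 73 79 52 / 82 61 91 64

Row 2 needs 298; the known cells sum to 240, so (2,3) = 58.
Row 4 needs 298; the known cells sum to 216, so (4,1) = 82.
From column 1, 298 − (55 + 94 + 82) gives (1,1) = 67.
Column 2: 88 + 73 + 61 + ? = 298, so (1,2) = 76.
Main diagonal needs 298; the known cells sum to 219, so (3,3) = 79.
Using anti-diagonal: 58 + 73 + 82 + ? → (1,4) = 298 − 213 = 85.
The remaining cell in row 1 is (1,3) = 298 − 228 = 70.
From row 3, 298 − (94 + 73 + 79) gives (3,4) = 52.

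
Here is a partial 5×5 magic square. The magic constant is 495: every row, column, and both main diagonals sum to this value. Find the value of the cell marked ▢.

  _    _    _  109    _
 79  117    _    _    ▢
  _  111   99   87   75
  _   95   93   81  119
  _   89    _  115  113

91

From row 3, 495 − (111 + 99 + 87 + 75) gives (3,1) = 123.
The remaining cell in row 4 is (4,1) = 495 − 388 = 107.
Column 2 must total 495; the given cells sum to 412, so (1,2) = 83.
Column 4 must total 495; the given cells sum to 392, so (2,4) = 103.
From main diagonal, 495 − (117 + 99 + 81 + 113) gives (1,1) = 85.
Column 1 must total 495; the given cells sum to 394, so (5,1) = 101.
Anti-diagonal: 103 + 99 + 95 + 101 + ? = 495, so (1,5) = 97.
Row 1: 85 + 83 + 109 + 97 + ? = 495, so (1,3) = 121.
Row 5 needs 495; the known cells sum to 418, so (5,3) = 77.
The remaining cell in column 3 is (2,3) = 495 − 390 = 105.
Column 5: 97 + 75 + 119 + 113 + ? = 495, so (2,5) = 91.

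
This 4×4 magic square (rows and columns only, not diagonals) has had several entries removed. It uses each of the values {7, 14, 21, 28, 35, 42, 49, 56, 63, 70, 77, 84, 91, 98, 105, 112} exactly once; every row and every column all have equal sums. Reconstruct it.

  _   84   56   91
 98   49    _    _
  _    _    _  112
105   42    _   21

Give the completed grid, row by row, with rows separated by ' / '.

7 84 56 91 / 98 49 77 14 / 28 63 35 112 / 105 42 70 21

The 16 entries sum to 952, so each line sums to 952/4 = 238.
Row 1 must total 238; the given cells sum to 231, so (1,1) = 7.
The remaining cell in row 4 is (4,3) = 238 − 168 = 70.
Column 1 needs 238; the known cells sum to 210, so (3,1) = 28.
Column 2 must total 238; the given cells sum to 175, so (3,2) = 63.
Column 4: 91 + 112 + 21 + ? = 238, so (2,4) = 14.
Using row 2: 98 + 49 + 14 + ? → (2,3) = 238 − 161 = 77.
The remaining cell in row 3 is (3,3) = 238 − 203 = 35.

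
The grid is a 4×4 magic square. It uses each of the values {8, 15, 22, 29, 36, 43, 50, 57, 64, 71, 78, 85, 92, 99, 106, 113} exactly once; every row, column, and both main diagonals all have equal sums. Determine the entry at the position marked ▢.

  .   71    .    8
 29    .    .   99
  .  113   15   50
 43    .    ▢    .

The 16 entries sum to 968, so each line sums to 968/4 = 242.
The remaining cell in row 3 is (3,1) = 242 − 178 = 64.
Using column 1: 29 + 64 + 43 + ? → (1,1) = 242 − 136 = 106.
From column 4, 242 − (8 + 99 + 50) gives (4,4) = 85.
Using main diagonal: 106 + 15 + 85 + ? → (2,2) = 242 − 206 = 36.
The remaining cell in anti-diagonal is (2,3) = 242 − 164 = 78.
The remaining cell in row 1 is (1,3) = 242 − 185 = 57.
From column 2, 242 − (71 + 36 + 113) gives (4,2) = 22.
Using column 3: 57 + 78 + 15 + ? → (4,3) = 242 − 150 = 92.

92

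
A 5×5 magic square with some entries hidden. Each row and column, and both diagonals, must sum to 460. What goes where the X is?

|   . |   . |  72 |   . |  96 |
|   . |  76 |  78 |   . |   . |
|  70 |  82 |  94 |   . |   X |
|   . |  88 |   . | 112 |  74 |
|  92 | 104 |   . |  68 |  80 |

108

Row 5 needs 460; the known cells sum to 344, so (5,3) = 116.
Column 2 needs 460; the known cells sum to 350, so (1,2) = 110.
Column 3: 72 + 78 + 94 + 116 + ? = 460, so (4,3) = 100.
Main diagonal needs 460; the known cells sum to 362, so (1,1) = 98.
Using anti-diagonal: 96 + 94 + 88 + 92 + ? → (2,4) = 460 − 370 = 90.
From row 1, 460 − (98 + 110 + 72 + 96) gives (1,4) = 84.
Row 4 must total 460; the given cells sum to 374, so (4,1) = 86.
Column 1 must total 460; the given cells sum to 346, so (2,1) = 114.
Using column 4: 84 + 90 + 112 + 68 + ? → (3,4) = 460 − 354 = 106.
Using row 2: 114 + 76 + 78 + 90 + ? → (2,5) = 460 − 358 = 102.
Using row 3: 70 + 82 + 94 + 106 + ? → (3,5) = 460 − 352 = 108.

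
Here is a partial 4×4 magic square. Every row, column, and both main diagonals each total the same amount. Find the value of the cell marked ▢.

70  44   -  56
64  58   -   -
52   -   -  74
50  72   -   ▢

60

Column 1 is complete and sums to 236; that is the magic constant.
The remaining cell in row 1 is (1,3) = 236 − 170 = 66.
Using column 2: 44 + 58 + 72 + ? → (3,2) = 236 − 174 = 62.
Anti-diagonal needs 236; the known cells sum to 168, so (2,3) = 68.
From row 2, 236 − (64 + 58 + 68) gives (2,4) = 46.
Row 3 needs 236; the known cells sum to 188, so (3,3) = 48.
Column 3: 66 + 68 + 48 + ? = 236, so (4,3) = 54.
The remaining cell in column 4 is (4,4) = 236 − 176 = 60.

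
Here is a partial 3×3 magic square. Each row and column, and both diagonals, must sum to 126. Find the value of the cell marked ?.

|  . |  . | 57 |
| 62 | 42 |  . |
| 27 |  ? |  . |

52

From row 2, 126 − (62 + 42) gives (2,3) = 22.
Column 1 must total 126; the given cells sum to 89, so (1,1) = 37.
The remaining cell in column 3 is (3,3) = 126 − 79 = 47.
Row 1 must total 126; the given cells sum to 94, so (1,2) = 32.
Row 3: 27 + 47 + ? = 126, so (3,2) = 52.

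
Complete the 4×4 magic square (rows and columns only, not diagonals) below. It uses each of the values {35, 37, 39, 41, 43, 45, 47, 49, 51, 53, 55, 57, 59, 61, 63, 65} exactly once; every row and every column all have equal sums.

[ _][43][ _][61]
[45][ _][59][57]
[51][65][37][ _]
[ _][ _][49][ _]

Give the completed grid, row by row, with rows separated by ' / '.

41 43 55 61 / 45 39 59 57 / 51 65 37 47 / 63 53 49 35

The 16 entries sum to 800, so each line sums to 800/4 = 200.
Row 2 needs 200; the known cells sum to 161, so (2,2) = 39.
The remaining cell in row 3 is (3,4) = 200 − 153 = 47.
Using column 2: 43 + 39 + 65 + ? → (4,2) = 200 − 147 = 53.
Using column 3: 59 + 37 + 49 + ? → (1,3) = 200 − 145 = 55.
Column 4 must total 200; the given cells sum to 165, so (4,4) = 35.
Using row 1: 43 + 55 + 61 + ? → (1,1) = 200 − 159 = 41.
The remaining cell in row 4 is (4,1) = 200 − 137 = 63.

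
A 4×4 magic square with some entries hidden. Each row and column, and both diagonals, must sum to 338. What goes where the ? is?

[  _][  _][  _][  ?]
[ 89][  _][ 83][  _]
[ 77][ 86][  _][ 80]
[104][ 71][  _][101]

From row 3, 338 − (77 + 86 + 80) gives (3,3) = 95.
Row 4: 104 + 71 + 101 + ? = 338, so (4,3) = 62.
Column 1 needs 338; the known cells sum to 270, so (1,1) = 68.
Using column 3: 83 + 95 + 62 + ? → (1,3) = 338 − 240 = 98.
The remaining cell in main diagonal is (2,2) = 338 − 264 = 74.
Anti-diagonal must total 338; the given cells sum to 273, so (1,4) = 65.

65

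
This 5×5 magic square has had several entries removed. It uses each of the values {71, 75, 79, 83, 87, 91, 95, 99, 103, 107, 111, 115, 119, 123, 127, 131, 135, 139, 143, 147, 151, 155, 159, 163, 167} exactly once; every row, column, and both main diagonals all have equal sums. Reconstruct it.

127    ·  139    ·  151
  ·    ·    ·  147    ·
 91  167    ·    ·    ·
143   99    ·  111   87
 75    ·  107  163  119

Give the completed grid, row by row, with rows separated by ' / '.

The 25 entries sum to 2975, so each line sums to 2975/5 = 595.
Using row 4: 143 + 99 + 111 + 87 + ? → (4,3) = 595 − 440 = 155.
The remaining cell in row 5 is (5,2) = 595 − 464 = 131.
Column 1: 127 + 91 + 143 + 75 + ? = 595, so (2,1) = 159.
Anti-diagonal: 151 + 147 + 99 + 75 + ? = 595, so (3,3) = 123.
From column 3, 595 − (139 + 123 + 155 + 107) gives (2,3) = 71.
From main diagonal, 595 − (127 + 123 + 111 + 119) gives (2,2) = 115.
The remaining cell in row 2 is (2,5) = 595 − 492 = 103.
Column 2 needs 595; the known cells sum to 512, so (1,2) = 83.
Using column 5: 151 + 103 + 87 + 119 + ? → (3,5) = 595 − 460 = 135.
From row 1, 595 − (127 + 83 + 139 + 151) gives (1,4) = 95.
Row 3: 91 + 167 + 123 + 135 + ? = 595, so (3,4) = 79.

127 83 139 95 151 / 159 115 71 147 103 / 91 167 123 79 135 / 143 99 155 111 87 / 75 131 107 163 119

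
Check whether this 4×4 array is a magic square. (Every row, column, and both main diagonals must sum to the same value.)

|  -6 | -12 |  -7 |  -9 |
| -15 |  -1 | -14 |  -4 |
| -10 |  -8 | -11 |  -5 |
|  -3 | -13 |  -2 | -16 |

Yes

Row 1: -6 + (-12) + (-7) + (-9) = -34.
Row 2: -15 + (-1) + (-14) + (-4) = -34.
Row 3: -10 + (-8) + (-11) + (-5) = -34.
Row 4: -3 + (-13) + (-2) + (-16) = -34.
Column 1: -6 + (-15) + (-10) + (-3) = -34.
Column 2: -12 + (-1) + (-8) + (-13) = -34.
Column 3: -7 + (-14) + (-11) + (-2) = -34.
Column 4: -9 + (-4) + (-5) + (-16) = -34.
Main diagonal: -6 + (-1) + (-11) + (-16) = -34.
Anti-diagonal: -9 + (-14) + (-8) + (-3) = -34.
All lines sum to -34.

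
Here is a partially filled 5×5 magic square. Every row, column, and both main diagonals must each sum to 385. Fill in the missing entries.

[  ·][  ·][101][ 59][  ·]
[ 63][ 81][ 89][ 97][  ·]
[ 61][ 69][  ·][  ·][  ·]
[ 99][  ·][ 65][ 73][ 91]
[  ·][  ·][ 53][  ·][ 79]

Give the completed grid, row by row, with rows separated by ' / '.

75 83 101 59 67 / 63 81 89 97 55 / 61 69 77 85 93 / 99 57 65 73 91 / 87 95 53 71 79

Row 2: 63 + 81 + 89 + 97 + ? = 385, so (2,5) = 55.
Row 4 must total 385; the given cells sum to 328, so (4,2) = 57.
From column 3, 385 − (101 + 89 + 65 + 53) gives (3,3) = 77.
Main diagonal: 81 + 77 + 73 + 79 + ? = 385, so (1,1) = 75.
Column 1: 75 + 63 + 61 + 99 + ? = 385, so (5,1) = 87.
Anti-diagonal: 97 + 77 + 57 + 87 + ? = 385, so (1,5) = 67.
Using row 1: 75 + 101 + 59 + 67 + ? → (1,2) = 385 − 302 = 83.
The remaining cell in column 2 is (5,2) = 385 − 290 = 95.
Column 5: 67 + 55 + 91 + 79 + ? = 385, so (3,5) = 93.
Row 3 needs 385; the known cells sum to 300, so (3,4) = 85.
From row 5, 385 − (87 + 95 + 53 + 79) gives (5,4) = 71.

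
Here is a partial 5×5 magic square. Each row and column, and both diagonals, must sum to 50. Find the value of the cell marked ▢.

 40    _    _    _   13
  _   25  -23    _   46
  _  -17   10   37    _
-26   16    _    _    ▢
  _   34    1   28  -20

22

Row 5 must total 50; the given cells sum to 43, so (5,1) = 7.
From column 2, 50 − (25 + (-17) + 16 + 34) gives (1,2) = -8.
From main diagonal, 50 − (40 + 25 + 10 + (-20)) gives (4,4) = -5.
Anti-diagonal needs 50; the known cells sum to 46, so (2,4) = 4.
Row 2: 25 + (-23) + 4 + 46 + ? = 50, so (2,1) = -2.
Using column 1: 40 + (-2) + (-26) + 7 + ? → (3,1) = 50 − 19 = 31.
Column 4: 4 + 37 + (-5) + 28 + ? = 50, so (1,4) = -14.
The remaining cell in row 1 is (1,3) = 50 − 31 = 19.
Row 3 needs 50; the known cells sum to 61, so (3,5) = -11.
Column 3 must total 50; the given cells sum to 7, so (4,3) = 43.
Column 5: 13 + 46 + (-11) + (-20) + ? = 50, so (4,5) = 22.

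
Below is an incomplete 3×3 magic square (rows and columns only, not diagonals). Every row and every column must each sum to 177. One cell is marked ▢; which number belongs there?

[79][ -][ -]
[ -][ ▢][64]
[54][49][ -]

Row 3 needs 177; the known cells sum to 103, so (3,3) = 74.
Column 1 needs 177; the known cells sum to 133, so (2,1) = 44.
From column 3, 177 − (64 + 74) gives (1,3) = 39.
From row 1, 177 − (79 + 39) gives (1,2) = 59.
Using row 2: 44 + 64 + ? → (2,2) = 177 − 108 = 69.

69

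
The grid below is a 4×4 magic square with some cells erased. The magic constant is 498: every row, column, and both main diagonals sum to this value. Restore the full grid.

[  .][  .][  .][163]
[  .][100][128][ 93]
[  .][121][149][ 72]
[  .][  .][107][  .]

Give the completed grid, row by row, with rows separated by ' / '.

The remaining cell in row 2 is (2,1) = 498 − 321 = 177.
Row 3: 121 + 149 + 72 + ? = 498, so (3,1) = 156.
Using column 3: 128 + 149 + 107 + ? → (1,3) = 498 − 384 = 114.
Column 4 needs 498; the known cells sum to 328, so (4,4) = 170.
Using main diagonal: 100 + 149 + 170 + ? → (1,1) = 498 − 419 = 79.
Using anti-diagonal: 163 + 128 + 121 + ? → (4,1) = 498 − 412 = 86.
Row 1 needs 498; the known cells sum to 356, so (1,2) = 142.
Row 4 must total 498; the given cells sum to 363, so (4,2) = 135.

79 142 114 163 / 177 100 128 93 / 156 121 149 72 / 86 135 107 170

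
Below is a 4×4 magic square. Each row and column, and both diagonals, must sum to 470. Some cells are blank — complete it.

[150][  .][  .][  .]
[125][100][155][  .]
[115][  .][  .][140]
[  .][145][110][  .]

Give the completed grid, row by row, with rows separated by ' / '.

From row 2, 470 − (125 + 100 + 155) gives (2,4) = 90.
Using column 1: 150 + 125 + 115 + ? → (4,1) = 470 − 390 = 80.
The remaining cell in row 4 is (4,4) = 470 − 335 = 135.
Using column 4: 90 + 140 + 135 + ? → (1,4) = 470 − 365 = 105.
Main diagonal must total 470; the given cells sum to 385, so (3,3) = 85.
Anti-diagonal must total 470; the given cells sum to 340, so (3,2) = 130.
Column 2 must total 470; the given cells sum to 375, so (1,2) = 95.
From column 3, 470 − (155 + 85 + 110) gives (1,3) = 120.

150 95 120 105 / 125 100 155 90 / 115 130 85 140 / 80 145 110 135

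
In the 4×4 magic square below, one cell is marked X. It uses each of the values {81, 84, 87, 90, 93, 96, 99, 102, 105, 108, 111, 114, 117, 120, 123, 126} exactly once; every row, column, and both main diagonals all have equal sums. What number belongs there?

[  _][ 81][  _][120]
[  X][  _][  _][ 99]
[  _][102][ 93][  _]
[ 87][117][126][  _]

96

The 16 entries sum to 1656, so each line sums to 1656/4 = 414.
The remaining cell in row 4 is (4,4) = 414 − 330 = 84.
Using column 2: 81 + 102 + 117 + ? → (2,2) = 414 − 300 = 114.
Using column 4: 120 + 99 + 84 + ? → (3,4) = 414 − 303 = 111.
Main diagonal: 114 + 93 + 84 + ? = 414, so (1,1) = 123.
Using anti-diagonal: 120 + 102 + 87 + ? → (2,3) = 414 − 309 = 105.
Row 1: 123 + 81 + 120 + ? = 414, so (1,3) = 90.
Row 2: 114 + 105 + 99 + ? = 414, so (2,1) = 96.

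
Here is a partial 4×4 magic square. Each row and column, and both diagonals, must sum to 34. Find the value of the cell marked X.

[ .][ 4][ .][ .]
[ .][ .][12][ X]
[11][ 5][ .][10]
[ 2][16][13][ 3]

Row 3: 11 + 5 + 10 + ? = 34, so (3,3) = 8.
Using column 2: 4 + 5 + 16 + ? → (2,2) = 34 − 25 = 9.
Column 3 must total 34; the given cells sum to 33, so (1,3) = 1.
From main diagonal, 34 − (9 + 8 + 3) gives (1,1) = 14.
The remaining cell in anti-diagonal is (1,4) = 34 − 19 = 15.
From column 1, 34 − (14 + 11 + 2) gives (2,1) = 7.
The remaining cell in column 4 is (2,4) = 34 − 28 = 6.

6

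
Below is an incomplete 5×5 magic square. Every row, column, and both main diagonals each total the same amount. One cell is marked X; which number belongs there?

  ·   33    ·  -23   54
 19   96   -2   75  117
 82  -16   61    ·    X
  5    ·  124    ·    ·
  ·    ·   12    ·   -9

40

Row 2 is complete and sums to 305; that is the magic constant.
Using column 3: -2 + 61 + 124 + 12 + ? → (1,3) = 305 − 195 = 110.
From row 1, 305 − (33 + 110 + (-23) + 54) gives (1,1) = 131.
The remaining cell in column 1 is (5,1) = 305 − 237 = 68.
Using main diagonal: 131 + 96 + 61 + (-9) + ? → (4,4) = 305 − 279 = 26.
Using anti-diagonal: 54 + 75 + 61 + 68 + ? → (4,2) = 305 − 258 = 47.
Row 4 needs 305; the known cells sum to 202, so (4,5) = 103.
Column 2 must total 305; the given cells sum to 160, so (5,2) = 145.
Column 5: 54 + 117 + 103 + (-9) + ? = 305, so (3,5) = 40.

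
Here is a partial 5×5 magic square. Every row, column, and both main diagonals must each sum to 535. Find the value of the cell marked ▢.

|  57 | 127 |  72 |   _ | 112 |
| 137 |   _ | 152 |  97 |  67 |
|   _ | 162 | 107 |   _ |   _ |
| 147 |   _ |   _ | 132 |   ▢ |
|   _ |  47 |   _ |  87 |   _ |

Row 1 must total 535; the given cells sum to 368, so (1,4) = 167.
From row 2, 535 − (137 + 152 + 97 + 67) gives (2,2) = 82.
Using column 2: 127 + 82 + 162 + 47 + ? → (4,2) = 535 − 418 = 117.
Using column 4: 167 + 97 + 132 + 87 + ? → (3,4) = 535 − 483 = 52.
Main diagonal must total 535; the given cells sum to 378, so (5,5) = 157.
Anti-diagonal must total 535; the given cells sum to 433, so (5,1) = 102.
Using row 5: 102 + 47 + 87 + 157 + ? → (5,3) = 535 − 393 = 142.
The remaining cell in column 1 is (3,1) = 535 − 443 = 92.
The remaining cell in column 3 is (4,3) = 535 − 473 = 62.
Row 3: 92 + 162 + 107 + 52 + ? = 535, so (3,5) = 122.
The remaining cell in row 4 is (4,5) = 535 − 458 = 77.

77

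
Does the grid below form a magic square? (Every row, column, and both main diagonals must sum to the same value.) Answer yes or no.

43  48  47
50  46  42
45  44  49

Yes

Row 1: 43 + 48 + 47 = 138.
Row 2: 50 + 46 + 42 = 138.
Row 3: 45 + 44 + 49 = 138.
Column 1: 43 + 50 + 45 = 138.
Column 2: 48 + 46 + 44 = 138.
Column 3: 47 + 42 + 49 = 138.
Main diagonal: 43 + 46 + 49 = 138.
Anti-diagonal: 47 + 46 + 45 = 138.
All lines sum to 138.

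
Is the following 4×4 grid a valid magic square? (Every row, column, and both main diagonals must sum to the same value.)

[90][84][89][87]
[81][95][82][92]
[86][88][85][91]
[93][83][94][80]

Yes

Row 1: 90 + 84 + 89 + 87 = 350.
Row 2: 81 + 95 + 82 + 92 = 350.
Row 3: 86 + 88 + 85 + 91 = 350.
Row 4: 93 + 83 + 94 + 80 = 350.
Column 1: 90 + 81 + 86 + 93 = 350.
Column 2: 84 + 95 + 88 + 83 = 350.
Column 3: 89 + 82 + 85 + 94 = 350.
Column 4: 87 + 92 + 91 + 80 = 350.
Main diagonal: 90 + 95 + 85 + 80 = 350.
Anti-diagonal: 87 + 82 + 88 + 93 = 350.
All lines sum to 350.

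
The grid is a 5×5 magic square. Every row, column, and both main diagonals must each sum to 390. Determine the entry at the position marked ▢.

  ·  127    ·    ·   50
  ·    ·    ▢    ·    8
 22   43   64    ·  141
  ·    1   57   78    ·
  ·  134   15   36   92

106

The remaining cell in row 3 is (3,4) = 390 − 270 = 120.
Row 5 needs 390; the known cells sum to 277, so (5,1) = 113.
Column 2 must total 390; the given cells sum to 305, so (2,2) = 85.
Column 5 needs 390; the known cells sum to 291, so (4,5) = 99.
Main diagonal: 85 + 64 + 78 + 92 + ? = 390, so (1,1) = 71.
From anti-diagonal, 390 − (50 + 64 + 1 + 113) gives (2,4) = 162.
Row 4: 1 + 57 + 78 + 99 + ? = 390, so (4,1) = 155.
Column 1: 71 + 22 + 155 + 113 + ? = 390, so (2,1) = 29.
From column 4, 390 − (162 + 120 + 78 + 36) gives (1,4) = -6.
From row 1, 390 − (71 + 127 + (-6) + 50) gives (1,3) = 148.
Row 2 needs 390; the known cells sum to 284, so (2,3) = 106.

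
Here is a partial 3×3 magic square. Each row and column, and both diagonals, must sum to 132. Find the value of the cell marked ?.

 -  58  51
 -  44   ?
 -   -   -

16

Row 1 needs 132; the known cells sum to 109, so (1,1) = 23.
The remaining cell in column 2 is (3,2) = 132 − 102 = 30.
Using main diagonal: 23 + 44 + ? → (3,3) = 132 − 67 = 65.
Using anti-diagonal: 51 + 44 + ? → (3,1) = 132 − 95 = 37.
Column 1: 23 + 37 + ? = 132, so (2,1) = 72.
Using column 3: 51 + 65 + ? → (2,3) = 132 − 116 = 16.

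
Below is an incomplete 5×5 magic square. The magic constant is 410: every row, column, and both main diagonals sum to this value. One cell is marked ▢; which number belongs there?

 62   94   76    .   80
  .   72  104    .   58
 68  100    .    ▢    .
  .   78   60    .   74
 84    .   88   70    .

Row 1 needs 410; the known cells sum to 312, so (1,4) = 98.
Using column 2: 94 + 72 + 100 + 78 + ? → (5,2) = 410 − 344 = 66.
Column 3 needs 410; the known cells sum to 328, so (3,3) = 82.
Using anti-diagonal: 80 + 82 + 78 + 84 + ? → (2,4) = 410 − 324 = 86.
Row 2: 72 + 104 + 86 + 58 + ? = 410, so (2,1) = 90.
Row 5: 84 + 66 + 88 + 70 + ? = 410, so (5,5) = 102.
Column 1 needs 410; the known cells sum to 304, so (4,1) = 106.
From column 5, 410 − (80 + 58 + 74 + 102) gives (3,5) = 96.
From main diagonal, 410 − (62 + 72 + 82 + 102) gives (4,4) = 92.
Row 3 must total 410; the given cells sum to 346, so (3,4) = 64.

64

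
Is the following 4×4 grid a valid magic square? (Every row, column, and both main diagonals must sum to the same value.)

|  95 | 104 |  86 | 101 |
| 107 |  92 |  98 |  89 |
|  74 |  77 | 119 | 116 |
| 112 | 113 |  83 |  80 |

Row 1: 95 + 104 + 86 + 101 = 386.
Row 2: 107 + 92 + 98 + 89 = 386.
Row 3: 74 + 77 + 119 + 116 = 386.
Row 4: 112 + 113 + 83 + 80 = 388.
Column 1: 95 + 107 + 74 + 112 = 388.
Column 2: 104 + 92 + 77 + 113 = 386.
Column 3: 86 + 98 + 119 + 83 = 386.
Column 4: 101 + 89 + 116 + 80 = 386.
Main diagonal: 95 + 92 + 119 + 80 = 386.
Anti-diagonal: 101 + 98 + 77 + 112 = 388.

No — row 2 sums to 386 but anti-diagonal sums to 388.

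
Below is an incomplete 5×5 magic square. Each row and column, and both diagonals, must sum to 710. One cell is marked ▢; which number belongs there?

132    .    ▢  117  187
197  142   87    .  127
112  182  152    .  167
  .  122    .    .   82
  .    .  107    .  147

From row 2, 710 − (197 + 142 + 87 + 127) gives (2,4) = 157.
Row 3: 112 + 182 + 152 + 167 + ? = 710, so (3,4) = 97.
From main diagonal, 710 − (132 + 142 + 152 + 147) gives (4,4) = 137.
Using anti-diagonal: 187 + 157 + 152 + 122 + ? → (5,1) = 710 − 618 = 92.
Column 1 needs 710; the known cells sum to 533, so (4,1) = 177.
Column 4: 117 + 157 + 97 + 137 + ? = 710, so (5,4) = 202.
From row 4, 710 − (177 + 122 + 137 + 82) gives (4,3) = 192.
The remaining cell in row 5 is (5,2) = 710 − 548 = 162.
Column 2 needs 710; the known cells sum to 608, so (1,2) = 102.
Using column 3: 87 + 152 + 192 + 107 + ? → (1,3) = 710 − 538 = 172.

172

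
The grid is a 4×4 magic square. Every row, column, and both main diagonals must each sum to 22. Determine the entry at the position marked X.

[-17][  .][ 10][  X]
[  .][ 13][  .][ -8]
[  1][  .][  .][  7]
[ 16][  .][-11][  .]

Column 1 must total 22; the given cells sum to 0, so (2,1) = 22.
Row 2 needs 22; the known cells sum to 27, so (2,3) = -5.
Using column 3: 10 + (-5) + (-11) + ? → (3,3) = 22 − (-6) = 28.
Main diagonal: -17 + 13 + 28 + ? = 22, so (4,4) = -2.
Using row 3: 1 + 28 + 7 + ? → (3,2) = 22 − 36 = -14.
From row 4, 22 − (16 + (-11) + (-2)) gives (4,2) = 19.
Column 2 must total 22; the given cells sum to 18, so (1,2) = 4.
The remaining cell in column 4 is (1,4) = 22 − (-3) = 25.

25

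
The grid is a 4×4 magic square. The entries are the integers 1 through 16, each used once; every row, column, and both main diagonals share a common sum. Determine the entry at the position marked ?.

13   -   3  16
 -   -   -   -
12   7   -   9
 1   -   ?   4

15

The entries are 1 through 16, which sum to 136, so each line sums to 136/4 = 34.
Using row 1: 13 + 3 + 16 + ? → (1,2) = 34 − 32 = 2.
From row 3, 34 − (12 + 7 + 9) gives (3,3) = 6.
Column 1 needs 34; the known cells sum to 26, so (2,1) = 8.
From column 4, 34 − (16 + 9 + 4) gives (2,4) = 5.
The remaining cell in main diagonal is (2,2) = 34 − 23 = 11.
Anti-diagonal: 16 + 7 + 1 + ? = 34, so (2,3) = 10.
From column 2, 34 − (2 + 11 + 7) gives (4,2) = 14.
Using column 3: 3 + 10 + 6 + ? → (4,3) = 34 − 19 = 15.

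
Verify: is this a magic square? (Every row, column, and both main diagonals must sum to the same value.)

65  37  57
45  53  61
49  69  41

Row 1: 65 + 37 + 57 = 159.
Row 2: 45 + 53 + 61 = 159.
Row 3: 49 + 69 + 41 = 159.
Column 1: 65 + 45 + 49 = 159.
Column 2: 37 + 53 + 69 = 159.
Column 3: 57 + 61 + 41 = 159.
Main diagonal: 65 + 53 + 41 = 159.
Anti-diagonal: 57 + 53 + 49 = 159.
All lines sum to 159.

Yes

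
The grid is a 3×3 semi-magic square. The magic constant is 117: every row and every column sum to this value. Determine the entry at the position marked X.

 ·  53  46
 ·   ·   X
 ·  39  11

From row 1, 117 − (53 + 46) gives (1,1) = 18.
Row 3: 39 + 11 + ? = 117, so (3,1) = 67.
Using column 1: 18 + 67 + ? → (2,1) = 117 − 85 = 32.
Column 2 needs 117; the known cells sum to 92, so (2,2) = 25.
Column 3: 46 + 11 + ? = 117, so (2,3) = 60.

60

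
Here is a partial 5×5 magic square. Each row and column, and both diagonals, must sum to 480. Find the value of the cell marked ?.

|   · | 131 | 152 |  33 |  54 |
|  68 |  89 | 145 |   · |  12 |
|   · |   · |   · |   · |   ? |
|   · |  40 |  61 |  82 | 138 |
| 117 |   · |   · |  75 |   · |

180

Row 1 needs 480; the known cells sum to 370, so (1,1) = 110.
The remaining cell in row 2 is (2,4) = 480 − 314 = 166.
Row 4 must total 480; the given cells sum to 321, so (4,1) = 159.
From column 1, 480 − (110 + 68 + 159 + 117) gives (3,1) = 26.
The remaining cell in column 4 is (3,4) = 480 − 356 = 124.
Anti-diagonal needs 480; the known cells sum to 377, so (3,3) = 103.
Column 3: 152 + 145 + 103 + 61 + ? = 480, so (5,3) = 19.
The remaining cell in main diagonal is (5,5) = 480 − 384 = 96.
Using row 5: 117 + 19 + 75 + 96 + ? → (5,2) = 480 − 307 = 173.
Using column 2: 131 + 89 + 40 + 173 + ? → (3,2) = 480 − 433 = 47.
Column 5: 54 + 12 + 138 + 96 + ? = 480, so (3,5) = 180.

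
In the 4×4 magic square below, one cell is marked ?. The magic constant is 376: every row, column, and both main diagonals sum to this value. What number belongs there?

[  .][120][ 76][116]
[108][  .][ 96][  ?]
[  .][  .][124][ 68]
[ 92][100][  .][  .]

88

Row 1 needs 376; the known cells sum to 312, so (1,1) = 64.
Using column 1: 64 + 108 + 92 + ? → (3,1) = 376 − 264 = 112.
Column 3: 76 + 96 + 124 + ? = 376, so (4,3) = 80.
The remaining cell in anti-diagonal is (3,2) = 376 − 304 = 72.
Using row 4: 92 + 100 + 80 + ? → (4,4) = 376 − 272 = 104.
From column 2, 376 − (120 + 72 + 100) gives (2,2) = 84.
The remaining cell in column 4 is (2,4) = 376 − 288 = 88.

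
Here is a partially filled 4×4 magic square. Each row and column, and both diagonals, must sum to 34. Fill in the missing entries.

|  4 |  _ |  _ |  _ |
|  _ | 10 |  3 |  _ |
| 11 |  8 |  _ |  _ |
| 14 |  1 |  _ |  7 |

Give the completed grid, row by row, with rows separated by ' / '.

4 15 6 9 / 5 10 3 16 / 11 8 13 2 / 14 1 12 7

Row 4 needs 34; the known cells sum to 22, so (4,3) = 12.
Column 1: 4 + 11 + 14 + ? = 34, so (2,1) = 5.
Using column 2: 10 + 8 + 1 + ? → (1,2) = 34 − 19 = 15.
Main diagonal must total 34; the given cells sum to 21, so (3,3) = 13.
Anti-diagonal must total 34; the given cells sum to 25, so (1,4) = 9.
Using row 1: 4 + 15 + 9 + ? → (1,3) = 34 − 28 = 6.
The remaining cell in row 2 is (2,4) = 34 − 18 = 16.
Row 3: 11 + 8 + 13 + ? = 34, so (3,4) = 2.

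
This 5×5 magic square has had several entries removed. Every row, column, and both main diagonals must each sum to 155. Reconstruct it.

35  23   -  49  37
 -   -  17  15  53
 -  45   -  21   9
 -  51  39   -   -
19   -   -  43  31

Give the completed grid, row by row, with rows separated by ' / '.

35 23 11 49 37 / 41 29 17 15 53 / 47 45 33 21 9 / 13 51 39 27 25 / 19 7 55 43 31

From row 1, 155 − (35 + 23 + 49 + 37) gives (1,3) = 11.
From column 4, 155 − (49 + 15 + 21 + 43) gives (4,4) = 27.
The remaining cell in column 5 is (4,5) = 155 − 130 = 25.
The remaining cell in anti-diagonal is (3,3) = 155 − 122 = 33.
Row 3: 45 + 33 + 21 + 9 + ? = 155, so (3,1) = 47.
The remaining cell in row 4 is (4,1) = 155 − 142 = 13.
From column 1, 155 − (35 + 47 + 13 + 19) gives (2,1) = 41.
Column 3 needs 155; the known cells sum to 100, so (5,3) = 55.
The remaining cell in main diagonal is (2,2) = 155 − 126 = 29.
Row 5 needs 155; the known cells sum to 148, so (5,2) = 7.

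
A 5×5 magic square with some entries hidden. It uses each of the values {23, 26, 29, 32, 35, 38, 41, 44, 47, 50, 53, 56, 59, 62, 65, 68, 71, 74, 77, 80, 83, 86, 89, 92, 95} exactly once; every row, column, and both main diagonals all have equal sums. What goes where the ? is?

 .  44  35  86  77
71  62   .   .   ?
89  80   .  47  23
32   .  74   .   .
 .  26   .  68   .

95

The 25 entries sum to 1475, so each line sums to 1475/5 = 295.
Row 1 needs 295; the known cells sum to 242, so (1,1) = 53.
Using row 3: 89 + 80 + 47 + 23 + ? → (3,3) = 295 − 239 = 56.
Column 1 must total 295; the given cells sum to 245, so (5,1) = 50.
Column 2: 44 + 62 + 80 + 26 + ? = 295, so (4,2) = 83.
Using anti-diagonal: 77 + 56 + 83 + 50 + ? → (2,4) = 295 − 266 = 29.
From column 4, 295 − (86 + 29 + 47 + 68) gives (4,4) = 65.
Using main diagonal: 53 + 62 + 56 + 65 + ? → (5,5) = 295 − 236 = 59.
From row 4, 295 − (32 + 83 + 74 + 65) gives (4,5) = 41.
From row 5, 295 − (50 + 26 + 68 + 59) gives (5,3) = 92.
Column 3 needs 295; the known cells sum to 257, so (2,3) = 38.
Column 5 must total 295; the given cells sum to 200, so (2,5) = 95.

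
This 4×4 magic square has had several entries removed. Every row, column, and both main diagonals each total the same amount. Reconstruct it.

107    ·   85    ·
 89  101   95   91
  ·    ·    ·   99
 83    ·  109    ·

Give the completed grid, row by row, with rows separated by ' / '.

107 79 85 105 / 89 101 95 91 / 97 93 87 99 / 83 103 109 81

Row 2 is already complete: 89 + 101 + 95 + 91 = 376, so that is the magic constant.
Column 1: 107 + 89 + 83 + ? = 376, so (3,1) = 97.
Column 3 needs 376; the known cells sum to 289, so (3,3) = 87.
Main diagonal needs 376; the known cells sum to 295, so (4,4) = 81.
Row 3: 97 + 87 + 99 + ? = 376, so (3,2) = 93.
Row 4 needs 376; the known cells sum to 273, so (4,2) = 103.
The remaining cell in column 2 is (1,2) = 376 − 297 = 79.
Column 4: 91 + 99 + 81 + ? = 376, so (1,4) = 105.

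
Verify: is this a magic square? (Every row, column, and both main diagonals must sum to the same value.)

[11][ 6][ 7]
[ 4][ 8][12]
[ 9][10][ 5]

Yes

Row 1: 11 + 6 + 7 = 24.
Row 2: 4 + 8 + 12 = 24.
Row 3: 9 + 10 + 5 = 24.
Column 1: 11 + 4 + 9 = 24.
Column 2: 6 + 8 + 10 = 24.
Column 3: 7 + 12 + 5 = 24.
Main diagonal: 11 + 8 + 5 = 24.
Anti-diagonal: 7 + 8 + 9 = 24.
All lines sum to 24.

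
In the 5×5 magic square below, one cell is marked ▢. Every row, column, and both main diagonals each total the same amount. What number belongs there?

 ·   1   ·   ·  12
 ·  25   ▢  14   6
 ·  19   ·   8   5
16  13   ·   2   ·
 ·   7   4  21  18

Column 2 is complete and sums to 65; that is the magic constant.
The remaining cell in row 5 is (5,1) = 65 − 50 = 15.
Column 4 must total 65; the given cells sum to 45, so (1,4) = 20.
Column 5: 12 + 6 + 5 + 18 + ? = 65, so (4,5) = 24.
Using anti-diagonal: 12 + 14 + 13 + 15 + ? → (3,3) = 65 − 54 = 11.
Row 3 must total 65; the given cells sum to 43, so (3,1) = 22.
Row 4 must total 65; the given cells sum to 55, so (4,3) = 10.
Main diagonal must total 65; the given cells sum to 56, so (1,1) = 9.
The remaining cell in row 1 is (1,3) = 65 − 42 = 23.
Column 1: 9 + 22 + 16 + 15 + ? = 65, so (2,1) = 3.
Column 3: 23 + 11 + 10 + 4 + ? = 65, so (2,3) = 17.

17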